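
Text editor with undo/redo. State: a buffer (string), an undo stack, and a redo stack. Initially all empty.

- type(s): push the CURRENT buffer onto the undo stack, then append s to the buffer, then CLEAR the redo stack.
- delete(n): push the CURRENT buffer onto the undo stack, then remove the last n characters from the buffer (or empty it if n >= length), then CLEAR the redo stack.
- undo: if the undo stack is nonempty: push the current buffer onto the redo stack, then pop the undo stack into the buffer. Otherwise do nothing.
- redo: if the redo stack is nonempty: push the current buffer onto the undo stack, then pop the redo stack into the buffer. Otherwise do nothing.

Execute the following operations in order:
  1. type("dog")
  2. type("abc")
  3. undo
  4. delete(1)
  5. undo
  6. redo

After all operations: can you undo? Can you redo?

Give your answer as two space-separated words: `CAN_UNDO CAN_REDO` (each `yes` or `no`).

After op 1 (type): buf='dog' undo_depth=1 redo_depth=0
After op 2 (type): buf='dogabc' undo_depth=2 redo_depth=0
After op 3 (undo): buf='dog' undo_depth=1 redo_depth=1
After op 4 (delete): buf='do' undo_depth=2 redo_depth=0
After op 5 (undo): buf='dog' undo_depth=1 redo_depth=1
After op 6 (redo): buf='do' undo_depth=2 redo_depth=0

Answer: yes no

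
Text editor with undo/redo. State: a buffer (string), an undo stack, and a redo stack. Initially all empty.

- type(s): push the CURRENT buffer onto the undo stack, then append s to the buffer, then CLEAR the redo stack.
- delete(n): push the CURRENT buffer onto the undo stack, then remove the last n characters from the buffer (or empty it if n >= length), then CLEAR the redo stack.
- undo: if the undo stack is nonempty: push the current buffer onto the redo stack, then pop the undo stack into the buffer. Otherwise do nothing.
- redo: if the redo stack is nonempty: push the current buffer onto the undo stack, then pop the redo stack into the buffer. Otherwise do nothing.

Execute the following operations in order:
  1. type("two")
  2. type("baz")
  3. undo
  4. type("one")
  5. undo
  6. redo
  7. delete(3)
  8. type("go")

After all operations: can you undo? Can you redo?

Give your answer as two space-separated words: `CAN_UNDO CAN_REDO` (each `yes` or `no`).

After op 1 (type): buf='two' undo_depth=1 redo_depth=0
After op 2 (type): buf='twobaz' undo_depth=2 redo_depth=0
After op 3 (undo): buf='two' undo_depth=1 redo_depth=1
After op 4 (type): buf='twoone' undo_depth=2 redo_depth=0
After op 5 (undo): buf='two' undo_depth=1 redo_depth=1
After op 6 (redo): buf='twoone' undo_depth=2 redo_depth=0
After op 7 (delete): buf='two' undo_depth=3 redo_depth=0
After op 8 (type): buf='twogo' undo_depth=4 redo_depth=0

Answer: yes no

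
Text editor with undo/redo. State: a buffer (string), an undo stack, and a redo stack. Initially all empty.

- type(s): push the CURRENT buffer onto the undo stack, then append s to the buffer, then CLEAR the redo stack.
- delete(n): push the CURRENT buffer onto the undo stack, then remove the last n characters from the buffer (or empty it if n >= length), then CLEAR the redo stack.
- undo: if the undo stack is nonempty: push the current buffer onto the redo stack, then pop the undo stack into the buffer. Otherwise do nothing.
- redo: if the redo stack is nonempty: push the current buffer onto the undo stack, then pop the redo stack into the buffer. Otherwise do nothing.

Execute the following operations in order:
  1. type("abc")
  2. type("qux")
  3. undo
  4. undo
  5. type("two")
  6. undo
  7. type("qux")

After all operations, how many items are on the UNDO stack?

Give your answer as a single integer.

Answer: 1

Derivation:
After op 1 (type): buf='abc' undo_depth=1 redo_depth=0
After op 2 (type): buf='abcqux' undo_depth=2 redo_depth=0
After op 3 (undo): buf='abc' undo_depth=1 redo_depth=1
After op 4 (undo): buf='(empty)' undo_depth=0 redo_depth=2
After op 5 (type): buf='two' undo_depth=1 redo_depth=0
After op 6 (undo): buf='(empty)' undo_depth=0 redo_depth=1
After op 7 (type): buf='qux' undo_depth=1 redo_depth=0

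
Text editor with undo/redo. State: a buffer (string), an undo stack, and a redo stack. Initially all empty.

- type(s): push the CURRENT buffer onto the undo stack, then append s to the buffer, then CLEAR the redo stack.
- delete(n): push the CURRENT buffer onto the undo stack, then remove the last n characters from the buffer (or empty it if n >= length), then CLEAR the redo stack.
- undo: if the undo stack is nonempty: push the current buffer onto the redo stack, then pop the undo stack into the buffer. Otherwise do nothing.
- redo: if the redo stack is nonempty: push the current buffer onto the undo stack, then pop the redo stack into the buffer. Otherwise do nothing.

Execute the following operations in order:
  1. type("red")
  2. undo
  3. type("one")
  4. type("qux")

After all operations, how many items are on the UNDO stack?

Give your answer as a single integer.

Answer: 2

Derivation:
After op 1 (type): buf='red' undo_depth=1 redo_depth=0
After op 2 (undo): buf='(empty)' undo_depth=0 redo_depth=1
After op 3 (type): buf='one' undo_depth=1 redo_depth=0
After op 4 (type): buf='onequx' undo_depth=2 redo_depth=0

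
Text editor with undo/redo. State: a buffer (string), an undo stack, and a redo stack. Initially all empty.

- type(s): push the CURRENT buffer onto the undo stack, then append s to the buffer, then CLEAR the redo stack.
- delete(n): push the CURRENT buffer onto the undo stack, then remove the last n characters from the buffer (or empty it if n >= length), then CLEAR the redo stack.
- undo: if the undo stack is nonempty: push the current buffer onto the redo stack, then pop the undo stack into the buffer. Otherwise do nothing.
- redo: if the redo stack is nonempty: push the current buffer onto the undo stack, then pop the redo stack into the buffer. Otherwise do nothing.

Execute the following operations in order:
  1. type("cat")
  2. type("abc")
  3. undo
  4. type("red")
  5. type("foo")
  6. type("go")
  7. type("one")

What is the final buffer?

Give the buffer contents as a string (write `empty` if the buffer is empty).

Answer: catredfoogoone

Derivation:
After op 1 (type): buf='cat' undo_depth=1 redo_depth=0
After op 2 (type): buf='catabc' undo_depth=2 redo_depth=0
After op 3 (undo): buf='cat' undo_depth=1 redo_depth=1
After op 4 (type): buf='catred' undo_depth=2 redo_depth=0
After op 5 (type): buf='catredfoo' undo_depth=3 redo_depth=0
After op 6 (type): buf='catredfoogo' undo_depth=4 redo_depth=0
After op 7 (type): buf='catredfoogoone' undo_depth=5 redo_depth=0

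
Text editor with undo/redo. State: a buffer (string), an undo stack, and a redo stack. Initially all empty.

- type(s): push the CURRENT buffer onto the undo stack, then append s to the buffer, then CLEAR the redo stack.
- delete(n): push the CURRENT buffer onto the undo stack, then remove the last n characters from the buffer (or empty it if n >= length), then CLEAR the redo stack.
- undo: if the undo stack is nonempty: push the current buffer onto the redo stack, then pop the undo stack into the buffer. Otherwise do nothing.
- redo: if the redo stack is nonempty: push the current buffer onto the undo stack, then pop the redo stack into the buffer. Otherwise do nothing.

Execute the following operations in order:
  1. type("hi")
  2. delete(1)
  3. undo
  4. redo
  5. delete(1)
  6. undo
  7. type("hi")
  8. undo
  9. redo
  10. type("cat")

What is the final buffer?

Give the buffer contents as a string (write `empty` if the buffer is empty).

Answer: hhicat

Derivation:
After op 1 (type): buf='hi' undo_depth=1 redo_depth=0
After op 2 (delete): buf='h' undo_depth=2 redo_depth=0
After op 3 (undo): buf='hi' undo_depth=1 redo_depth=1
After op 4 (redo): buf='h' undo_depth=2 redo_depth=0
After op 5 (delete): buf='(empty)' undo_depth=3 redo_depth=0
After op 6 (undo): buf='h' undo_depth=2 redo_depth=1
After op 7 (type): buf='hhi' undo_depth=3 redo_depth=0
After op 8 (undo): buf='h' undo_depth=2 redo_depth=1
After op 9 (redo): buf='hhi' undo_depth=3 redo_depth=0
After op 10 (type): buf='hhicat' undo_depth=4 redo_depth=0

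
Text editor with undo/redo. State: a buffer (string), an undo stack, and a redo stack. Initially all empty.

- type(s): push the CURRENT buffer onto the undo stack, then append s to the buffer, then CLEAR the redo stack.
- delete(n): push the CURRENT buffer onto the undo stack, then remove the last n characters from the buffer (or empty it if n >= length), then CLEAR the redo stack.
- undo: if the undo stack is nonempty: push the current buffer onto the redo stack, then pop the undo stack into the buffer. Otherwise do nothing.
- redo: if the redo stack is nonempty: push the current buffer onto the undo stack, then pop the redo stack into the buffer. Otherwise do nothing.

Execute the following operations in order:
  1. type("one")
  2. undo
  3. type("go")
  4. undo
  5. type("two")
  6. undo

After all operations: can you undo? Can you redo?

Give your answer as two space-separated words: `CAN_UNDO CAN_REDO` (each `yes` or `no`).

Answer: no yes

Derivation:
After op 1 (type): buf='one' undo_depth=1 redo_depth=0
After op 2 (undo): buf='(empty)' undo_depth=0 redo_depth=1
After op 3 (type): buf='go' undo_depth=1 redo_depth=0
After op 4 (undo): buf='(empty)' undo_depth=0 redo_depth=1
After op 5 (type): buf='two' undo_depth=1 redo_depth=0
After op 6 (undo): buf='(empty)' undo_depth=0 redo_depth=1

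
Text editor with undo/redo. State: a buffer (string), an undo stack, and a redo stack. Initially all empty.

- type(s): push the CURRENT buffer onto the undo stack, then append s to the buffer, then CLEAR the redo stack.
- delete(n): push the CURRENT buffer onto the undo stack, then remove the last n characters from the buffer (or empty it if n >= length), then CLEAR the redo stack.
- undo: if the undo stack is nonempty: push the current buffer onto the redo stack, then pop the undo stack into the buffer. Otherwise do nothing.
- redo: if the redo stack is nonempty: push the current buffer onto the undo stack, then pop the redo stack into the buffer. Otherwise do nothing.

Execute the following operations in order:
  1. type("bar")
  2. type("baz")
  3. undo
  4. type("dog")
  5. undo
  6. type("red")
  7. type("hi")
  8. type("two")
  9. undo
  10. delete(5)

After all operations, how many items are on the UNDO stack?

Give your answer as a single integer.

After op 1 (type): buf='bar' undo_depth=1 redo_depth=0
After op 2 (type): buf='barbaz' undo_depth=2 redo_depth=0
After op 3 (undo): buf='bar' undo_depth=1 redo_depth=1
After op 4 (type): buf='bardog' undo_depth=2 redo_depth=0
After op 5 (undo): buf='bar' undo_depth=1 redo_depth=1
After op 6 (type): buf='barred' undo_depth=2 redo_depth=0
After op 7 (type): buf='barredhi' undo_depth=3 redo_depth=0
After op 8 (type): buf='barredhitwo' undo_depth=4 redo_depth=0
After op 9 (undo): buf='barredhi' undo_depth=3 redo_depth=1
After op 10 (delete): buf='bar' undo_depth=4 redo_depth=0

Answer: 4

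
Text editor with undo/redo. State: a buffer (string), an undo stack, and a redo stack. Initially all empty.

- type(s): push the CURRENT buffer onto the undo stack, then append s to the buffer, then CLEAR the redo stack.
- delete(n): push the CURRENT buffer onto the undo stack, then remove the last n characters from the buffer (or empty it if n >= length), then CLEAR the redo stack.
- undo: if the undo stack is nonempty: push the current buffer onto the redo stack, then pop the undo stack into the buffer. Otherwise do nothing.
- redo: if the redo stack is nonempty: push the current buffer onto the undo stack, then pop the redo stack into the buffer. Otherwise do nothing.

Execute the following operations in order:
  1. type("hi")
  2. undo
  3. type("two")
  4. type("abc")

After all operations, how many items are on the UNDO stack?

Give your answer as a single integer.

After op 1 (type): buf='hi' undo_depth=1 redo_depth=0
After op 2 (undo): buf='(empty)' undo_depth=0 redo_depth=1
After op 3 (type): buf='two' undo_depth=1 redo_depth=0
After op 4 (type): buf='twoabc' undo_depth=2 redo_depth=0

Answer: 2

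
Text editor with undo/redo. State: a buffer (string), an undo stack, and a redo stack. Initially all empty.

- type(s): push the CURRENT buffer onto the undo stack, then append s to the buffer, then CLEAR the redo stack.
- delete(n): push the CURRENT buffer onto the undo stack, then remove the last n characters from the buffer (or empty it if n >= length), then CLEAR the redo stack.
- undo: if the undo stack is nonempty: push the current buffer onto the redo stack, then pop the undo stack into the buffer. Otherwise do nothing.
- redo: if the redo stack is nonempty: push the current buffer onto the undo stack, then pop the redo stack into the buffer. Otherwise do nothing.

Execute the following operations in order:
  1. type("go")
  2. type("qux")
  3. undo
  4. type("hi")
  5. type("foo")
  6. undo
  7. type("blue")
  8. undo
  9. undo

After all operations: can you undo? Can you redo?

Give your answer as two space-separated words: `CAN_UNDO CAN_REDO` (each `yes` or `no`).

After op 1 (type): buf='go' undo_depth=1 redo_depth=0
After op 2 (type): buf='goqux' undo_depth=2 redo_depth=0
After op 3 (undo): buf='go' undo_depth=1 redo_depth=1
After op 4 (type): buf='gohi' undo_depth=2 redo_depth=0
After op 5 (type): buf='gohifoo' undo_depth=3 redo_depth=0
After op 6 (undo): buf='gohi' undo_depth=2 redo_depth=1
After op 7 (type): buf='gohiblue' undo_depth=3 redo_depth=0
After op 8 (undo): buf='gohi' undo_depth=2 redo_depth=1
After op 9 (undo): buf='go' undo_depth=1 redo_depth=2

Answer: yes yes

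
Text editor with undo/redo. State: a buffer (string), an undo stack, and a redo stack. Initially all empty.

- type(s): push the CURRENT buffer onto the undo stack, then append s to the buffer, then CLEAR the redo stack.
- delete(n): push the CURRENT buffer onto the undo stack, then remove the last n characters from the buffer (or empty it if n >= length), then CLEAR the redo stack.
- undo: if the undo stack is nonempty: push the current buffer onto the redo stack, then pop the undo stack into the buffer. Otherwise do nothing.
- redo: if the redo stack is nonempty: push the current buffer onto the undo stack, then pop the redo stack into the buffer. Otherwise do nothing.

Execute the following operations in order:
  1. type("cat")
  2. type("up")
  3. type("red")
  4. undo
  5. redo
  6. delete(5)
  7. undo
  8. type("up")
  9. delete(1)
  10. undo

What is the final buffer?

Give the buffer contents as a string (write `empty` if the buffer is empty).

After op 1 (type): buf='cat' undo_depth=1 redo_depth=0
After op 2 (type): buf='catup' undo_depth=2 redo_depth=0
After op 3 (type): buf='catupred' undo_depth=3 redo_depth=0
After op 4 (undo): buf='catup' undo_depth=2 redo_depth=1
After op 5 (redo): buf='catupred' undo_depth=3 redo_depth=0
After op 6 (delete): buf='cat' undo_depth=4 redo_depth=0
After op 7 (undo): buf='catupred' undo_depth=3 redo_depth=1
After op 8 (type): buf='catupredup' undo_depth=4 redo_depth=0
After op 9 (delete): buf='catupredu' undo_depth=5 redo_depth=0
After op 10 (undo): buf='catupredup' undo_depth=4 redo_depth=1

Answer: catupredup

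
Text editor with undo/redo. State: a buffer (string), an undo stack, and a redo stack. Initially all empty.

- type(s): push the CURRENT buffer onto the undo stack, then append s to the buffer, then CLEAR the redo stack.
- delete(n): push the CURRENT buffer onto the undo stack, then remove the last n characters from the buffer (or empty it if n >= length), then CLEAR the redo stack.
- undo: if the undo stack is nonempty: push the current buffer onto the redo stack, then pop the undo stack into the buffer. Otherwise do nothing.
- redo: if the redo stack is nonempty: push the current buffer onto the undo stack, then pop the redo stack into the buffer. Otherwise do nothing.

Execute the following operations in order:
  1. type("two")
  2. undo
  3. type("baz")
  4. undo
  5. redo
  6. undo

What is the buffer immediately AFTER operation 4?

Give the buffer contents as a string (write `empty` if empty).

After op 1 (type): buf='two' undo_depth=1 redo_depth=0
After op 2 (undo): buf='(empty)' undo_depth=0 redo_depth=1
After op 3 (type): buf='baz' undo_depth=1 redo_depth=0
After op 4 (undo): buf='(empty)' undo_depth=0 redo_depth=1

Answer: empty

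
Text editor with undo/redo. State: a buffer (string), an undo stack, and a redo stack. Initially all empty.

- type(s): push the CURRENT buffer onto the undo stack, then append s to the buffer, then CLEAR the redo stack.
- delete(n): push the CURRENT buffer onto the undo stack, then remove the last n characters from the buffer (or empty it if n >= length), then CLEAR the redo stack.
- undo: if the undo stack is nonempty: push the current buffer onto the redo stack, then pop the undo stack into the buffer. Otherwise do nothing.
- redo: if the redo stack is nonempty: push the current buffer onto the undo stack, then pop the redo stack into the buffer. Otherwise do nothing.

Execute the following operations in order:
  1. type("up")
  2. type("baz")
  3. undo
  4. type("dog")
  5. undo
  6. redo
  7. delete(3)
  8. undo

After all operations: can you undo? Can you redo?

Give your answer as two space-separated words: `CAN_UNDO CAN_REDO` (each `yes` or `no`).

After op 1 (type): buf='up' undo_depth=1 redo_depth=0
After op 2 (type): buf='upbaz' undo_depth=2 redo_depth=0
After op 3 (undo): buf='up' undo_depth=1 redo_depth=1
After op 4 (type): buf='updog' undo_depth=2 redo_depth=0
After op 5 (undo): buf='up' undo_depth=1 redo_depth=1
After op 6 (redo): buf='updog' undo_depth=2 redo_depth=0
After op 7 (delete): buf='up' undo_depth=3 redo_depth=0
After op 8 (undo): buf='updog' undo_depth=2 redo_depth=1

Answer: yes yes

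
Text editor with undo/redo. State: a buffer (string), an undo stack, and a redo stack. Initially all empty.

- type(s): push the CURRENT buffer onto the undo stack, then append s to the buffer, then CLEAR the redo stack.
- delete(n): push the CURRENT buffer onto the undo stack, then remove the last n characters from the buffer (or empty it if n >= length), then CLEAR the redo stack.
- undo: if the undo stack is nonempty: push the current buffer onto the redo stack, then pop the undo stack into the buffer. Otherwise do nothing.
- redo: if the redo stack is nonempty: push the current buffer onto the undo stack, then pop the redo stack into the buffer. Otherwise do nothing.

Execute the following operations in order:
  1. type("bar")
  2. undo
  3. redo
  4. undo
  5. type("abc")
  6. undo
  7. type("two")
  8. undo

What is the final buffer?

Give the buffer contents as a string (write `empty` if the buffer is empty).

Answer: empty

Derivation:
After op 1 (type): buf='bar' undo_depth=1 redo_depth=0
After op 2 (undo): buf='(empty)' undo_depth=0 redo_depth=1
After op 3 (redo): buf='bar' undo_depth=1 redo_depth=0
After op 4 (undo): buf='(empty)' undo_depth=0 redo_depth=1
After op 5 (type): buf='abc' undo_depth=1 redo_depth=0
After op 6 (undo): buf='(empty)' undo_depth=0 redo_depth=1
After op 7 (type): buf='two' undo_depth=1 redo_depth=0
After op 8 (undo): buf='(empty)' undo_depth=0 redo_depth=1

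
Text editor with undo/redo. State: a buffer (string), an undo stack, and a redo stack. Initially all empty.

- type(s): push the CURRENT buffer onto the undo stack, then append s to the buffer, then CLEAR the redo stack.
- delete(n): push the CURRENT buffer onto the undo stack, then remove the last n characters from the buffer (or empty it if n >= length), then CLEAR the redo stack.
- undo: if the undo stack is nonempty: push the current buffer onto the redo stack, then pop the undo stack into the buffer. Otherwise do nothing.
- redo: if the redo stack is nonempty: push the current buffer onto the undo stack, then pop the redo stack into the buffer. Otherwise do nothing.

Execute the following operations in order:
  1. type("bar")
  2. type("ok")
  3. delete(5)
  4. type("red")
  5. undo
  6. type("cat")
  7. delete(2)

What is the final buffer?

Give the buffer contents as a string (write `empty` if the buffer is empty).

Answer: c

Derivation:
After op 1 (type): buf='bar' undo_depth=1 redo_depth=0
After op 2 (type): buf='barok' undo_depth=2 redo_depth=0
After op 3 (delete): buf='(empty)' undo_depth=3 redo_depth=0
After op 4 (type): buf='red' undo_depth=4 redo_depth=0
After op 5 (undo): buf='(empty)' undo_depth=3 redo_depth=1
After op 6 (type): buf='cat' undo_depth=4 redo_depth=0
After op 7 (delete): buf='c' undo_depth=5 redo_depth=0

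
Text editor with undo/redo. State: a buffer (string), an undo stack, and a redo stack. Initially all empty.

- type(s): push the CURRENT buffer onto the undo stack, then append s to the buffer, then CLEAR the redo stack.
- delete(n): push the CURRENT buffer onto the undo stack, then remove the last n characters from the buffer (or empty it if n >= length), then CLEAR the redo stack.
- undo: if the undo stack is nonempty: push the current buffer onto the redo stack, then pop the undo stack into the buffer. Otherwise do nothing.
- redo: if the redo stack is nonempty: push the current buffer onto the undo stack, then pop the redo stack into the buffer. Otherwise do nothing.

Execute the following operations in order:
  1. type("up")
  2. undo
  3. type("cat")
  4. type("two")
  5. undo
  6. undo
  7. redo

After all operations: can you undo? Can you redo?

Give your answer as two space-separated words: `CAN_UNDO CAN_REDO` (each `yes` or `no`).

Answer: yes yes

Derivation:
After op 1 (type): buf='up' undo_depth=1 redo_depth=0
After op 2 (undo): buf='(empty)' undo_depth=0 redo_depth=1
After op 3 (type): buf='cat' undo_depth=1 redo_depth=0
After op 4 (type): buf='cattwo' undo_depth=2 redo_depth=0
After op 5 (undo): buf='cat' undo_depth=1 redo_depth=1
After op 6 (undo): buf='(empty)' undo_depth=0 redo_depth=2
After op 7 (redo): buf='cat' undo_depth=1 redo_depth=1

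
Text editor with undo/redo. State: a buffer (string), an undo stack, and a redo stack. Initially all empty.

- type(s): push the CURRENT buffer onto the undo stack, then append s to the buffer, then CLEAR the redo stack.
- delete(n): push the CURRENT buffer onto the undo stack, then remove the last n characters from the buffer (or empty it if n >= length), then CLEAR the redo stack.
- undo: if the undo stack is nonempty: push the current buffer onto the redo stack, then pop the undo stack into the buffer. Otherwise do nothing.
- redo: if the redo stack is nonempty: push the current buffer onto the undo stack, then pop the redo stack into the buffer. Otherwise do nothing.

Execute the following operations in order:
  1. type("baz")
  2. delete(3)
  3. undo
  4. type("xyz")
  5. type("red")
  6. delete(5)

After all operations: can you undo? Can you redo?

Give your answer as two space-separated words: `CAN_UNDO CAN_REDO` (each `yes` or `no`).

After op 1 (type): buf='baz' undo_depth=1 redo_depth=0
After op 2 (delete): buf='(empty)' undo_depth=2 redo_depth=0
After op 3 (undo): buf='baz' undo_depth=1 redo_depth=1
After op 4 (type): buf='bazxyz' undo_depth=2 redo_depth=0
After op 5 (type): buf='bazxyzred' undo_depth=3 redo_depth=0
After op 6 (delete): buf='bazx' undo_depth=4 redo_depth=0

Answer: yes no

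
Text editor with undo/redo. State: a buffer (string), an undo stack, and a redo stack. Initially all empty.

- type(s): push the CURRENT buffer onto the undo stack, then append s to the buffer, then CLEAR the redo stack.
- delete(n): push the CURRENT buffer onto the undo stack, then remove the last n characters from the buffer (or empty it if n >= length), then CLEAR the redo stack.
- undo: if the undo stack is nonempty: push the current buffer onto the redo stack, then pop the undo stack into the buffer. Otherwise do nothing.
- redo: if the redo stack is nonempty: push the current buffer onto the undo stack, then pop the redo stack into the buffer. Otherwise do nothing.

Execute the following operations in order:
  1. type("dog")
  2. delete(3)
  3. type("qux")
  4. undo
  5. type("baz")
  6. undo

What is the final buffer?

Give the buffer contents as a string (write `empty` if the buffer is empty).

After op 1 (type): buf='dog' undo_depth=1 redo_depth=0
After op 2 (delete): buf='(empty)' undo_depth=2 redo_depth=0
After op 3 (type): buf='qux' undo_depth=3 redo_depth=0
After op 4 (undo): buf='(empty)' undo_depth=2 redo_depth=1
After op 5 (type): buf='baz' undo_depth=3 redo_depth=0
After op 6 (undo): buf='(empty)' undo_depth=2 redo_depth=1

Answer: empty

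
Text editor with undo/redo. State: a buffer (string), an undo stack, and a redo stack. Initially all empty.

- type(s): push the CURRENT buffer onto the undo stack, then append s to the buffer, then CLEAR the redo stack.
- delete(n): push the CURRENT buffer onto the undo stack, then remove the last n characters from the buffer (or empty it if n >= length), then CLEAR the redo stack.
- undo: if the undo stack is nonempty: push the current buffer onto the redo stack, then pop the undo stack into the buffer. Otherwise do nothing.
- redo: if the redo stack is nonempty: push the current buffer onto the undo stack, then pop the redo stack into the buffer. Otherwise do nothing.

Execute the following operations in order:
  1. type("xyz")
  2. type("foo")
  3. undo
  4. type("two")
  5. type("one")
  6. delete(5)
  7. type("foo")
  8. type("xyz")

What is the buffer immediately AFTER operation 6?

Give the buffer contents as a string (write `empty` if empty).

After op 1 (type): buf='xyz' undo_depth=1 redo_depth=0
After op 2 (type): buf='xyzfoo' undo_depth=2 redo_depth=0
After op 3 (undo): buf='xyz' undo_depth=1 redo_depth=1
After op 4 (type): buf='xyztwo' undo_depth=2 redo_depth=0
After op 5 (type): buf='xyztwoone' undo_depth=3 redo_depth=0
After op 6 (delete): buf='xyzt' undo_depth=4 redo_depth=0

Answer: xyzt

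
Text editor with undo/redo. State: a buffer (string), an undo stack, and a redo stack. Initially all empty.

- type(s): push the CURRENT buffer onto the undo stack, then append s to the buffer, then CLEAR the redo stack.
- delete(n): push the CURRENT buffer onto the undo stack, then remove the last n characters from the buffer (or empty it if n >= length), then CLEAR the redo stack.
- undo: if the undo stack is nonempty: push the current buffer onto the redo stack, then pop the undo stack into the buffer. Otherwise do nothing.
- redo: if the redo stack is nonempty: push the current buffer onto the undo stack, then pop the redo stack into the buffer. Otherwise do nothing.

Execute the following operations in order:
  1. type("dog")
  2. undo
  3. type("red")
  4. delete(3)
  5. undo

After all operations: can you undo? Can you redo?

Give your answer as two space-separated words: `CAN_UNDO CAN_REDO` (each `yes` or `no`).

Answer: yes yes

Derivation:
After op 1 (type): buf='dog' undo_depth=1 redo_depth=0
After op 2 (undo): buf='(empty)' undo_depth=0 redo_depth=1
After op 3 (type): buf='red' undo_depth=1 redo_depth=0
After op 4 (delete): buf='(empty)' undo_depth=2 redo_depth=0
After op 5 (undo): buf='red' undo_depth=1 redo_depth=1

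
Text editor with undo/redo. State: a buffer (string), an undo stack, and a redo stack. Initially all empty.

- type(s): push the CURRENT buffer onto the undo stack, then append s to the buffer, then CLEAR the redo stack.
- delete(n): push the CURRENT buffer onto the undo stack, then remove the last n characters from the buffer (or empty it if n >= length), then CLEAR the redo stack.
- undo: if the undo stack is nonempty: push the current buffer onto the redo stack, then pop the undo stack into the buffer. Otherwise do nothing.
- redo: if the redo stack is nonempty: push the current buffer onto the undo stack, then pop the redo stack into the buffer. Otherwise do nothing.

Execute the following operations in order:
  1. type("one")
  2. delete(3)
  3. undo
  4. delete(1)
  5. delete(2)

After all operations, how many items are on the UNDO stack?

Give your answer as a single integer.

After op 1 (type): buf='one' undo_depth=1 redo_depth=0
After op 2 (delete): buf='(empty)' undo_depth=2 redo_depth=0
After op 3 (undo): buf='one' undo_depth=1 redo_depth=1
After op 4 (delete): buf='on' undo_depth=2 redo_depth=0
After op 5 (delete): buf='(empty)' undo_depth=3 redo_depth=0

Answer: 3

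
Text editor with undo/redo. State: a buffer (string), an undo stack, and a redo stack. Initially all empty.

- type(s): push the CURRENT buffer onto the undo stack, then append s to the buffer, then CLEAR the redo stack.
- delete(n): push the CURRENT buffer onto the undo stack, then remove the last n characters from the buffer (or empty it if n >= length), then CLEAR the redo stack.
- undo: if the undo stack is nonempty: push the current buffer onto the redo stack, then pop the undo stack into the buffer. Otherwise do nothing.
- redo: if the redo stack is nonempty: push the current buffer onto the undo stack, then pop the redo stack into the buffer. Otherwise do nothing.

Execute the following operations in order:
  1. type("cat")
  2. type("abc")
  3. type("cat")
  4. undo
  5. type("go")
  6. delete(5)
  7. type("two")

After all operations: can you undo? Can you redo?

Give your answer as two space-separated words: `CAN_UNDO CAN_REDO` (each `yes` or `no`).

After op 1 (type): buf='cat' undo_depth=1 redo_depth=0
After op 2 (type): buf='catabc' undo_depth=2 redo_depth=0
After op 3 (type): buf='catabccat' undo_depth=3 redo_depth=0
After op 4 (undo): buf='catabc' undo_depth=2 redo_depth=1
After op 5 (type): buf='catabcgo' undo_depth=3 redo_depth=0
After op 6 (delete): buf='cat' undo_depth=4 redo_depth=0
After op 7 (type): buf='cattwo' undo_depth=5 redo_depth=0

Answer: yes no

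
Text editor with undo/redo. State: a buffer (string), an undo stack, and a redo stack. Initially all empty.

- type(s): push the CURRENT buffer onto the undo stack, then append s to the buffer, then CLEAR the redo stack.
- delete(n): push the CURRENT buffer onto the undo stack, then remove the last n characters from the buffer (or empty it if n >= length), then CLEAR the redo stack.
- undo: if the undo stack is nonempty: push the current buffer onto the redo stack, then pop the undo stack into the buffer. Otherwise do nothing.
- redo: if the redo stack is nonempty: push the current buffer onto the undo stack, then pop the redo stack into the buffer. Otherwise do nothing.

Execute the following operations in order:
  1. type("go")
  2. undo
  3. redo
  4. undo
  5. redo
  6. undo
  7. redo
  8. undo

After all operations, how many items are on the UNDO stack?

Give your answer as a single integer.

Answer: 0

Derivation:
After op 1 (type): buf='go' undo_depth=1 redo_depth=0
After op 2 (undo): buf='(empty)' undo_depth=0 redo_depth=1
After op 3 (redo): buf='go' undo_depth=1 redo_depth=0
After op 4 (undo): buf='(empty)' undo_depth=0 redo_depth=1
After op 5 (redo): buf='go' undo_depth=1 redo_depth=0
After op 6 (undo): buf='(empty)' undo_depth=0 redo_depth=1
After op 7 (redo): buf='go' undo_depth=1 redo_depth=0
After op 8 (undo): buf='(empty)' undo_depth=0 redo_depth=1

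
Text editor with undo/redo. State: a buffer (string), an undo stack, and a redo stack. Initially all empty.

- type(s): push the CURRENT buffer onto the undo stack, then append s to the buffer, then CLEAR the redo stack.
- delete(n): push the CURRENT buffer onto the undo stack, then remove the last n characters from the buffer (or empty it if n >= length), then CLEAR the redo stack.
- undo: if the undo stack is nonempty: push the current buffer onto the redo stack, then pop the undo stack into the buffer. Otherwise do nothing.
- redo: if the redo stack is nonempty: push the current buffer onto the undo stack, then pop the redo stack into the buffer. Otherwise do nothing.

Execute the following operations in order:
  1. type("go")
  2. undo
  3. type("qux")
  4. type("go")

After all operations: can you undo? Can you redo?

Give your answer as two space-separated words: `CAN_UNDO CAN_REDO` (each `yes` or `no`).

Answer: yes no

Derivation:
After op 1 (type): buf='go' undo_depth=1 redo_depth=0
After op 2 (undo): buf='(empty)' undo_depth=0 redo_depth=1
After op 3 (type): buf='qux' undo_depth=1 redo_depth=0
After op 4 (type): buf='quxgo' undo_depth=2 redo_depth=0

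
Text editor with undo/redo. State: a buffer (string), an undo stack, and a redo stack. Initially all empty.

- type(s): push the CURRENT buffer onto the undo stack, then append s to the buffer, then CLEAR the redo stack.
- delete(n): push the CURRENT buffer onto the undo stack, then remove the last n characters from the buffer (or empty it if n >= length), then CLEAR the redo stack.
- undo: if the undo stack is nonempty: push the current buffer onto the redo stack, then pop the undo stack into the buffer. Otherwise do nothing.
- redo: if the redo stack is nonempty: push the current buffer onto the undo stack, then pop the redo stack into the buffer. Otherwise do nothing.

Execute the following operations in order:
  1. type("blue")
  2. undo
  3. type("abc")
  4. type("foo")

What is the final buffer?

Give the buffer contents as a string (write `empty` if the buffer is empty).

After op 1 (type): buf='blue' undo_depth=1 redo_depth=0
After op 2 (undo): buf='(empty)' undo_depth=0 redo_depth=1
After op 3 (type): buf='abc' undo_depth=1 redo_depth=0
After op 4 (type): buf='abcfoo' undo_depth=2 redo_depth=0

Answer: abcfoo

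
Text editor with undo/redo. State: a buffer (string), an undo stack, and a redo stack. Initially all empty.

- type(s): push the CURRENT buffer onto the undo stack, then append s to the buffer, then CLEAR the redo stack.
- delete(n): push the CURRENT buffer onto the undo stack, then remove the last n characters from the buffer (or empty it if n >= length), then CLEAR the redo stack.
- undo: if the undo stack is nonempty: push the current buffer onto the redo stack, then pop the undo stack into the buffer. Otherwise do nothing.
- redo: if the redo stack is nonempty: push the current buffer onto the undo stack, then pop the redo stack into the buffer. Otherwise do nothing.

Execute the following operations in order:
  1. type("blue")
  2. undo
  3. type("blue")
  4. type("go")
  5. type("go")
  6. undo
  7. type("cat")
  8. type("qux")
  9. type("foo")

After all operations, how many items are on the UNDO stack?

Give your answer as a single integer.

After op 1 (type): buf='blue' undo_depth=1 redo_depth=0
After op 2 (undo): buf='(empty)' undo_depth=0 redo_depth=1
After op 3 (type): buf='blue' undo_depth=1 redo_depth=0
After op 4 (type): buf='bluego' undo_depth=2 redo_depth=0
After op 5 (type): buf='bluegogo' undo_depth=3 redo_depth=0
After op 6 (undo): buf='bluego' undo_depth=2 redo_depth=1
After op 7 (type): buf='bluegocat' undo_depth=3 redo_depth=0
After op 8 (type): buf='bluegocatqux' undo_depth=4 redo_depth=0
After op 9 (type): buf='bluegocatquxfoo' undo_depth=5 redo_depth=0

Answer: 5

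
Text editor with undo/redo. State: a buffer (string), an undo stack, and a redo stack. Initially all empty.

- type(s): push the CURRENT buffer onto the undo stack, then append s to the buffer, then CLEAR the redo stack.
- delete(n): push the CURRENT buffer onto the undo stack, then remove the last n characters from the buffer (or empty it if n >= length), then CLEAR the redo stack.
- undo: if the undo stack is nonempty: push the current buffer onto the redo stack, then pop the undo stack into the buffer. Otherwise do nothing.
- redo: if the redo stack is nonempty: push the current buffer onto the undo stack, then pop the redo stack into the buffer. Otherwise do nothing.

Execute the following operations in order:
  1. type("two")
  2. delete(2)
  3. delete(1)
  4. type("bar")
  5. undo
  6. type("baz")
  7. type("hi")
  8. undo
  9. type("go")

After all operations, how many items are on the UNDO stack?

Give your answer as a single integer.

Answer: 5

Derivation:
After op 1 (type): buf='two' undo_depth=1 redo_depth=0
After op 2 (delete): buf='t' undo_depth=2 redo_depth=0
After op 3 (delete): buf='(empty)' undo_depth=3 redo_depth=0
After op 4 (type): buf='bar' undo_depth=4 redo_depth=0
After op 5 (undo): buf='(empty)' undo_depth=3 redo_depth=1
After op 6 (type): buf='baz' undo_depth=4 redo_depth=0
After op 7 (type): buf='bazhi' undo_depth=5 redo_depth=0
After op 8 (undo): buf='baz' undo_depth=4 redo_depth=1
After op 9 (type): buf='bazgo' undo_depth=5 redo_depth=0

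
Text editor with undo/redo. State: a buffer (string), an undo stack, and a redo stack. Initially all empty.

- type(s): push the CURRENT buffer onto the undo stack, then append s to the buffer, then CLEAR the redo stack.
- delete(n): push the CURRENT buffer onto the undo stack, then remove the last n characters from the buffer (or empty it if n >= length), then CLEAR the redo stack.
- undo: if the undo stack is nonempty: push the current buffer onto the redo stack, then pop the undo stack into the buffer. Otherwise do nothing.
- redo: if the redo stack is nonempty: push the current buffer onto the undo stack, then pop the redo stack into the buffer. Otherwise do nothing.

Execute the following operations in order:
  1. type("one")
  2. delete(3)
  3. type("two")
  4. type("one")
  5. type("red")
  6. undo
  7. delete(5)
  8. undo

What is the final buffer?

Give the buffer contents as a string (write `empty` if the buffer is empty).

Answer: twoone

Derivation:
After op 1 (type): buf='one' undo_depth=1 redo_depth=0
After op 2 (delete): buf='(empty)' undo_depth=2 redo_depth=0
After op 3 (type): buf='two' undo_depth=3 redo_depth=0
After op 4 (type): buf='twoone' undo_depth=4 redo_depth=0
After op 5 (type): buf='twoonered' undo_depth=5 redo_depth=0
After op 6 (undo): buf='twoone' undo_depth=4 redo_depth=1
After op 7 (delete): buf='t' undo_depth=5 redo_depth=0
After op 8 (undo): buf='twoone' undo_depth=4 redo_depth=1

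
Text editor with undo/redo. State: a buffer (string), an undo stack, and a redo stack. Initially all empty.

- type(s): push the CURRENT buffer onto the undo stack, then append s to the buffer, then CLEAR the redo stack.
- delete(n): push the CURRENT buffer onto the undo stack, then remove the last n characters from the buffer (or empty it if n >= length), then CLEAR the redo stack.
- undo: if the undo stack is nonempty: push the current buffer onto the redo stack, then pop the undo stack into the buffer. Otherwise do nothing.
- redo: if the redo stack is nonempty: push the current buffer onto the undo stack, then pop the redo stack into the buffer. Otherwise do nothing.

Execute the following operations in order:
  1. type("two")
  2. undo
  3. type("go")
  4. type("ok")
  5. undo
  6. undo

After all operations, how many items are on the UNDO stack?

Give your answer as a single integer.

Answer: 0

Derivation:
After op 1 (type): buf='two' undo_depth=1 redo_depth=0
After op 2 (undo): buf='(empty)' undo_depth=0 redo_depth=1
After op 3 (type): buf='go' undo_depth=1 redo_depth=0
After op 4 (type): buf='gook' undo_depth=2 redo_depth=0
After op 5 (undo): buf='go' undo_depth=1 redo_depth=1
After op 6 (undo): buf='(empty)' undo_depth=0 redo_depth=2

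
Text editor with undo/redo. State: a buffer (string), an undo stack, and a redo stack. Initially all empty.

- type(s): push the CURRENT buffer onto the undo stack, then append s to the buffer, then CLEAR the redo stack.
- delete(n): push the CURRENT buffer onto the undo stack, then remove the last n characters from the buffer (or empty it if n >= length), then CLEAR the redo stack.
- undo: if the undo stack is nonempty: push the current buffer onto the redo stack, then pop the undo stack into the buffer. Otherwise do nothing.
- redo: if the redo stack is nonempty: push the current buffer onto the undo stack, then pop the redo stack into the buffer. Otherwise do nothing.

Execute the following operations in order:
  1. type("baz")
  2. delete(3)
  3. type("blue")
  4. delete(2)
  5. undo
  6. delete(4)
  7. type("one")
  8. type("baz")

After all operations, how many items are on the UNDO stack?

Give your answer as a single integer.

Answer: 6

Derivation:
After op 1 (type): buf='baz' undo_depth=1 redo_depth=0
After op 2 (delete): buf='(empty)' undo_depth=2 redo_depth=0
After op 3 (type): buf='blue' undo_depth=3 redo_depth=0
After op 4 (delete): buf='bl' undo_depth=4 redo_depth=0
After op 5 (undo): buf='blue' undo_depth=3 redo_depth=1
After op 6 (delete): buf='(empty)' undo_depth=4 redo_depth=0
After op 7 (type): buf='one' undo_depth=5 redo_depth=0
After op 8 (type): buf='onebaz' undo_depth=6 redo_depth=0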